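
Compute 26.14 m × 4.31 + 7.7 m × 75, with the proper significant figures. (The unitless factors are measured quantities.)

6.9 × 10² m

26.14 × 4.31 = 112.6634 → 113 m (3 s.f., last digit at the 10^0 place).
7.7 × 75 = 577.5 → 5.8 × 10² m (2 s.f., last digit at the 10^1 place).
Sum: 690.1634 m; keep the coarser place, 10^1.
Result: 6.9 × 10² m.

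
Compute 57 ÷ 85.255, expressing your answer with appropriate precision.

57 ÷ 85.255 = 0.668582487831…
Multiplication/division keeps the fewest significant figures: 57 → 2 s.f., 85.255 → 5 s.f.; limit is 2.
Rounded to 2 significant figures: 6.7 × 10^-1.

6.7 × 10^-1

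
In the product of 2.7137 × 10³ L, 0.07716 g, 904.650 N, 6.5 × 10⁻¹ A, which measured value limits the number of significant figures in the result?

6.5 × 10⁻¹ A

2.7137 × 10³ L → 5 s.f.; 0.07716 g → 4 s.f.; 904.650 N → 6 s.f.; 6.5 × 10⁻¹ A → 2 s.f.
The fewest is 2 significant figures, from 6.5 × 10⁻¹ A.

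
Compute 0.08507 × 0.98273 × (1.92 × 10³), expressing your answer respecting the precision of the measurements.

0.08507 × 0.98273 × (1.92 × 10³) = 160.513614912
Multiplication/division keeps the fewest significant figures: 0.08507 → 4 s.f., 0.98273 → 5 s.f., 1.92 × 10³ → 3 s.f.; limit is 3.
Rounded to 3 significant figures: 161.

161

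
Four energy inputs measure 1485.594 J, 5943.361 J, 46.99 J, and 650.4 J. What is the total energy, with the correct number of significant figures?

8126.3 J

1485.594 J + 5943.361 J + 46.99 J + 650.4 J = 8126.345 J.
Addition/subtraction keeps the fewest decimal places: 1485.594 → 3 decimal places, 5943.361 → 3 decimal places, 46.99 → 2 decimal places, 650.4 → 1 decimal place; limit is 1.
Rounded to 1 decimal place: 8126.3 J.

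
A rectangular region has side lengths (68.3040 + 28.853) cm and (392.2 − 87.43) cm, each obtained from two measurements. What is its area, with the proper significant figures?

68.3040 + 28.853 = 97.1570, limited to 3 d.p. → 5 s.f.; 392.2 − 87.43 = 304.77, limited to 1 d.p. → 4 s.f.
Carrying full precision, 97.1570 × 304.77 = 29610.53889; keep min(5, 4) = 4 s.f.
Rounded to 4 significant figures: 2.961 × 10^4 cm².

2.961 × 10^4 cm²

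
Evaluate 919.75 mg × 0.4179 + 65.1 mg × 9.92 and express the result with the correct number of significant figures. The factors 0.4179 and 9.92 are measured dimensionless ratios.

1030. mg

919.75 × 0.4179 = 384.363525 → 384.4 mg (4 s.f., last digit at the 10^-1 place).
65.1 × 9.92 = 645.792 → 646 mg (3 s.f., last digit at the 10^0 place).
Sum: 1030.155525 mg; keep the coarser place, 10^0.
Result: 1030. mg.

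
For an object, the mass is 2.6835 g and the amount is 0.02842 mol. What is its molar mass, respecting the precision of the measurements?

94.42 g/mol

molar mass = 2.6835 g ÷ 0.02842 mol = 94.4229415904… g/mol.
2.6835 has 5 significant figures; 0.02842 has 4.
Division/multiplication keeps the fewest: 4 significant figures.
Rounded: 94.42 g/mol.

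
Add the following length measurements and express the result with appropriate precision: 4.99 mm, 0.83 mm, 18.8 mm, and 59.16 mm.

4.99 mm + 0.83 mm + 18.8 mm + 59.16 mm = 83.78 mm.
Addition/subtraction keeps the fewest decimal places: 4.99 → 2 decimal places, 0.83 → 2 decimal places, 18.8 → 1 decimal place, 59.16 → 2 decimal places; limit is 1.
Rounded to 1 decimal place: 83.8 mm.

83.8 mm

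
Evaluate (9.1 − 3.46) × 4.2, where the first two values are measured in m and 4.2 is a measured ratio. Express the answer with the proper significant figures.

24 m

9.1 m − 3.46 m = 5.64 m; the difference is limited to 1 decimal place (2 s.f.).
Carrying full precision, 5.64 × 4.2 = 23.688 m; 4.2 has 2 s.f., so the result keeps min(2, 2) = 2 s.f.
Rounded to 2 significant figures: 24 m.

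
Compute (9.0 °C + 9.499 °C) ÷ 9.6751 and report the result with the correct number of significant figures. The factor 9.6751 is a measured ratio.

1.91 °C

9.0 °C + 9.499 °C = 18.499 °C; the sum is limited to 1 decimal place (3 s.f.).
Carrying full precision, 18.499 ÷ 9.6751 = 1.91202158117… °C; 9.6751 has 5 s.f., so the result keeps min(3, 5) = 3 s.f.
Rounded to 3 significant figures: 1.91 °C.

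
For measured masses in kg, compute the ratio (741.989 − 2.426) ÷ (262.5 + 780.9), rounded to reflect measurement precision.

741.989 − 2.426 = 739.563, limited to 3 d.p. → 6 s.f.; 262.5 + 780.9 = 1043.4, limited to 1 d.p. → 5 s.f.
Carrying full precision, 739.563 ÷ 1043.4 = 0.708801035078…; keep min(6, 5) = 5 s.f.
Rounded to 5 significant figures: 0.70880.

0.70880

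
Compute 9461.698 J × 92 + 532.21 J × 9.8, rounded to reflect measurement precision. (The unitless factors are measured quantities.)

8.8 × 10⁵ J

9461.698 × 92 = 870476.216 → 8.7 × 10⁵ J (2 s.f., last digit at the 10^4 place).
532.21 × 9.8 = 5215.658 → 5.2 × 10³ J (2 s.f., last digit at the 10^2 place).
Sum: 875691.874 J; keep the coarser place, 10^4.
Result: 8.8 × 10⁵ J.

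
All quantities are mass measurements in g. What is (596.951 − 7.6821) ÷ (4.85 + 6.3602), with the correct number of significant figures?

52.57

596.951 − 7.6821 = 589.2689, limited to 3 d.p. → 6 s.f.; 4.85 + 6.3602 = 11.2102, limited to 2 d.p. → 4 s.f.
Carrying full precision, 589.2689 ÷ 11.2102 = 52.5654225616…; keep min(6, 4) = 4 s.f.
Rounded to 4 significant figures: 52.57.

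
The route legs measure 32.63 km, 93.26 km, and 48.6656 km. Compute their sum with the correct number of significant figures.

32.63 km + 93.26 km + 48.6656 km = 174.5556 km.
Addition/subtraction keeps the fewest decimal places: 32.63 → 2 decimal places, 93.26 → 2 decimal places, 48.6656 → 4 decimal places; limit is 2.
Rounded to 2 decimal places: 174.56 km.

174.56 km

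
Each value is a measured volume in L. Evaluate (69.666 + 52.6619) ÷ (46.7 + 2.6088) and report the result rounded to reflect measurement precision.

2.48

69.666 + 52.6619 = 122.3279, limited to 3 d.p. → 6 s.f.; 46.7 + 2.6088 = 49.3088, limited to 1 d.p. → 3 s.f.
Carrying full precision, 122.3279 ÷ 49.3088 = 2.48085331624…; keep min(6, 3) = 3 s.f.
Rounded to 3 significant figures: 2.48.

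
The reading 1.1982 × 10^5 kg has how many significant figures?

1.1982 × 10^5: in scientific notation every digit of the coefficient is significant.

5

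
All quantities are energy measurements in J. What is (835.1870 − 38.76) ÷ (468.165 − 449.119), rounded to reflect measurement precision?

835.1870 − 38.76 = 796.4270, limited to 2 d.p. → 5 s.f.; 468.165 − 449.119 = 19.046, limited to 3 d.p. → 5 s.f.
Carrying full precision, 796.4270 ÷ 19.046 = 41.8159718576…; keep min(5, 5) = 5 s.f.
Rounded to 5 significant figures: 41.816.

41.816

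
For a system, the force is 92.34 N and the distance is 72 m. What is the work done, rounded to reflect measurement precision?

work done = 92.34 N × 72 m = 6648.48 J.
92.34 has 4 significant figures; 72 has 2.
Division/multiplication keeps the fewest: 2 significant figures.
Rounded: 6.6 × 10^3 J.

6.6 × 10^3 J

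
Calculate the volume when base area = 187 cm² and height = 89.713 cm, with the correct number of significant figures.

1.68 × 10⁴ cm³

volume = 187 cm² × 89.713 cm = 16776.331 cm³.
187 has 3 significant figures; 89.713 has 5.
Division/multiplication keeps the fewest: 3 significant figures.
Rounded: 1.68 × 10⁴ cm³.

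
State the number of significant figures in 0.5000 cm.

0.5000: leading zeros are not significant; trailing zeros after a decimal point are significant.

4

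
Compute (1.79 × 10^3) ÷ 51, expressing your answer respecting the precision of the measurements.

35

(1.79 × 10^3) ÷ 51 = 35.0980392157…
Multiplication/division keeps the fewest significant figures: 1.79 × 10^3 → 3 s.f., 51 → 2 s.f.; limit is 2.
Rounded to 2 significant figures: 35.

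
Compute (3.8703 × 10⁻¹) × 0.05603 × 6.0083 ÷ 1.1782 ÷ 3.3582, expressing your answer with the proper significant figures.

(3.8703 × 10⁻¹) × 0.05603 × 6.0083 ÷ 1.1782 ÷ 3.3582 = 0.0329299662797…
Multiplication/division keeps the fewest significant figures: 3.8703 × 10⁻¹ → 5 s.f., 0.05603 → 4 s.f., 6.0083 → 5 s.f., 1.1782 → 5 s.f., 3.3582 → 5 s.f.; limit is 4.
Rounded to 4 significant figures: 0.03293.

0.03293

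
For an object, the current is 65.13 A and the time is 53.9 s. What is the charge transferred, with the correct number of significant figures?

charge transferred = 65.13 A × 53.9 s = 3510.507 C.
65.13 has 4 significant figures; 53.9 has 3.
Division/multiplication keeps the fewest: 3 significant figures.
Rounded: 3.51 × 10^3 C.

3.51 × 10^3 C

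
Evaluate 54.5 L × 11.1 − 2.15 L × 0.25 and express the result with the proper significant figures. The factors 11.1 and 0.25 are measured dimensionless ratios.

54.5 × 11.1 = 604.95 → 605 L (3 s.f., last digit at the 10^0 place).
2.15 × 0.25 = 0.5375 → 0.54 L (2 s.f., last digit at the 10^-2 place).
Difference: 604.4125 L; keep the coarser place, 10^0.
Result: 604 L.

604 L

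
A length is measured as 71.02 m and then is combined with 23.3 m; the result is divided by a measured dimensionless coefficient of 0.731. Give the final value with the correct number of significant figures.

129 m

71.02 m + 23.3 m = 94.32 m; the sum is limited to 1 decimal place (3 s.f.).
Carrying full precision, 94.32 ÷ 0.731 = 129.02872777… m; 0.731 has 3 s.f., so the result keeps min(3, 3) = 3 s.f.
Rounded to 3 significant figures: 129 m.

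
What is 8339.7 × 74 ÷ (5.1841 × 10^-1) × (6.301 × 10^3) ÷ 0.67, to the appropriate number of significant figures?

1.1 × 10^10

8339.7 × 74 ÷ (5.1841 × 10^-1) × (6.301 × 10^3) ÷ 0.67 = 1.11954989749 × 10^10…
Multiplication/division keeps the fewest significant figures: 8339.7 → 5 s.f., 74 → 2 s.f., 5.1841 × 10^-1 → 5 s.f., 6.301 × 10^3 → 4 s.f., 0.67 → 2 s.f.; limit is 2.
Rounded to 2 significant figures: 1.1 × 10^10.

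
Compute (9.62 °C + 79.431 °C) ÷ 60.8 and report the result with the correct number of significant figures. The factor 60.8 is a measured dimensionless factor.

9.62 °C + 79.431 °C = 89.051 °C; the sum is limited to 2 decimal places (4 s.f.).
Carrying full precision, 89.051 ÷ 60.8 = 1.46465460526… °C; 60.8 has 3 s.f., so the result keeps min(4, 3) = 3 s.f.
Rounded to 3 significant figures: 1.46 °C.

1.46 °C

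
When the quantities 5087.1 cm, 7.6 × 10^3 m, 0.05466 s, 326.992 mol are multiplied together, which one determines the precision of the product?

7.6 × 10^3 m

5087.1 cm → 5 s.f.; 7.6 × 10^3 m → 2 s.f.; 0.05466 s → 4 s.f.; 326.992 mol → 6 s.f.
The fewest is 2 significant figures, from 7.6 × 10^3 m.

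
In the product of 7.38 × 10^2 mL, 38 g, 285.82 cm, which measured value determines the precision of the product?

38 g

7.38 × 10^2 mL → 3 s.f.; 38 g → 2 s.f.; 285.82 cm → 5 s.f.
The fewest is 2 significant figures, from 38 g.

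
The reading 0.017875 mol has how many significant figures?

5

0.017875: leading zeros are not significant.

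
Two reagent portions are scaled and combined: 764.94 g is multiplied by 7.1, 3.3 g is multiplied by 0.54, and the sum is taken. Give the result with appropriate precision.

764.94 × 7.1 = 5431.074 → 5.4 × 10³ g (2 s.f., last digit at the 10^2 place).
3.3 × 0.54 = 1.782 → 1.8 g (2 s.f., last digit at the 10^-1 place).
Sum: 5432.856 g; keep the coarser place, 10^2.
Result: 5.4 × 10³ g.

5.4 × 10³ g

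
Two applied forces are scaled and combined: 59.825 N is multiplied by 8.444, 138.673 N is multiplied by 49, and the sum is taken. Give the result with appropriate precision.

59.825 × 8.444 = 505.1623 → 5.052 × 10^2 N (4 s.f., last digit at the 10^-1 place).
138.673 × 49 = 6794.977 → 6.8 × 10^3 N (2 s.f., last digit at the 10^2 place).
Sum: 7300.1393 N; keep the coarser place, 10^2.
Result: 7.3 × 10^3 N.

7.3 × 10^3 N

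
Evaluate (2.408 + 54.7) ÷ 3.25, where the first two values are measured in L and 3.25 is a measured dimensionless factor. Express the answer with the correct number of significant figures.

17.6 L

2.408 L + 54.7 L = 57.108 L; the sum is limited to 1 decimal place (3 s.f.).
Carrying full precision, 57.108 ÷ 3.25 = 17.5716923077… L; 3.25 has 3 s.f., so the result keeps min(3, 3) = 3 s.f.
Rounded to 3 significant figures: 17.6 L.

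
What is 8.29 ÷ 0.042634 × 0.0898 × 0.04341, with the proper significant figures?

0.758

8.29 ÷ 0.042634 × 0.0898 × 0.04341 = 0.757991913027…
Multiplication/division keeps the fewest significant figures: 8.29 → 3 s.f., 0.042634 → 5 s.f., 0.0898 → 3 s.f., 0.04341 → 4 s.f.; limit is 3.
Rounded to 3 significant figures: 0.758.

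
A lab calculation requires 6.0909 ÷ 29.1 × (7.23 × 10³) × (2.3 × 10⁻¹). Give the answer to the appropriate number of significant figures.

6.0909 ÷ 29.1 × (7.23 × 10³) × (2.3 × 10⁻¹) = 348.060398969…
Multiplication/division keeps the fewest significant figures: 6.0909 → 5 s.f., 29.1 → 3 s.f., 7.23 × 10³ → 3 s.f., 2.3 × 10⁻¹ → 2 s.f.; limit is 2.
Rounded to 2 significant figures: 3.5 × 10².

3.5 × 10²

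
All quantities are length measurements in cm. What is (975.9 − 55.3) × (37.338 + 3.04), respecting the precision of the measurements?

3.717 × 10^4 cm²

975.9 − 55.3 = 920.6, limited to 1 d.p. → 4 s.f.; 37.338 + 3.04 = 40.378, limited to 2 d.p. → 4 s.f.
Carrying full precision, 920.6 × 40.378 = 37171.9868; keep min(4, 4) = 4 s.f.
Rounded to 4 significant figures: 3.717 × 10^4 cm².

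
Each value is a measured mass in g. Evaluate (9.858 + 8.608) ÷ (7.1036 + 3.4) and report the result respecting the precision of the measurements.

1.76

9.858 + 8.608 = 18.466, limited to 3 d.p. → 5 s.f.; 7.1036 + 3.4 = 10.5036, limited to 1 d.p. → 3 s.f.
Carrying full precision, 18.466 ÷ 10.5036 = 1.7580639019…; keep min(5, 3) = 3 s.f.
Rounded to 3 significant figures: 1.76.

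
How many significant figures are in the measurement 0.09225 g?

0.09225: leading zeros are not significant.

4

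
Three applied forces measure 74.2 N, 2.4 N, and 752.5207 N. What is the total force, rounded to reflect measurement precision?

74.2 N + 2.4 N + 752.5207 N = 829.1207 N.
Addition/subtraction keeps the fewest decimal places: 74.2 → 1 decimal place, 2.4 → 1 decimal place, 752.5207 → 4 decimal places; limit is 1.
Rounded to 1 decimal place: 829.1 N.

829.1 N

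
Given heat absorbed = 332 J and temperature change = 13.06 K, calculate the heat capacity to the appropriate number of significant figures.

heat capacity = 332 J ÷ 13.06 K = 25.4211332312… J/K.
332 has 3 significant figures; 13.06 has 4.
Division/multiplication keeps the fewest: 3 significant figures.
Rounded: 25.4 J/K.

25.4 J/K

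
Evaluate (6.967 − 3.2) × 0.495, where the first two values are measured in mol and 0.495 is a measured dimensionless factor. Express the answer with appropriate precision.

1.9 mol

6.967 mol − 3.2 mol = 3.767 mol; the difference is limited to 1 decimal place (2 s.f.).
Carrying full precision, 3.767 × 0.495 = 1.864665 mol; 0.495 has 3 s.f., so the result keeps min(2, 3) = 2 s.f.
Rounded to 2 significant figures: 1.9 mol.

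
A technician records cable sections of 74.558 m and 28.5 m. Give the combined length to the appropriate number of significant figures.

74.558 m + 28.5 m = 103.058 m.
Addition/subtraction keeps the fewest decimal places: 74.558 → 3 decimal places, 28.5 → 1 decimal place; limit is 1.
Rounded to 1 decimal place: 103.1 m.

103.1 m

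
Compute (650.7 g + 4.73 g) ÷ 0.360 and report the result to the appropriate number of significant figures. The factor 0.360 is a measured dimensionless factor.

650.7 g + 4.73 g = 655.43 g; the sum is limited to 1 decimal place (4 s.f.).
Carrying full precision, 655.43 ÷ 0.360 = 1820.63888889… g; 0.360 has 3 s.f., so the result keeps min(4, 3) = 3 s.f.
Rounded to 3 significant figures: 1.82 × 10^3 g.

1.82 × 10^3 g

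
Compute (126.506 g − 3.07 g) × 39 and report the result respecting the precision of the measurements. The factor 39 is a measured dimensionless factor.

4.8 × 10³ g

126.506 g − 3.07 g = 123.436 g; the difference is limited to 2 decimal places (5 s.f.).
Carrying full precision, 123.436 × 39 = 4814.004 g; 39 has 2 s.f., so the result keeps min(5, 2) = 2 s.f.
Rounded to 2 significant figures: 4.8 × 10³ g.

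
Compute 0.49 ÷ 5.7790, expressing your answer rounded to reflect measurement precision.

0.085

0.49 ÷ 5.7790 = 0.0847897560132…
Multiplication/division keeps the fewest significant figures: 0.49 → 2 s.f., 5.7790 → 5 s.f.; limit is 2.
Rounded to 2 significant figures: 0.085.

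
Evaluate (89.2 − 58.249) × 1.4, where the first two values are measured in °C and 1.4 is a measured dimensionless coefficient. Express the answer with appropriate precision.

89.2 °C − 58.249 °C = 30.951 °C; the difference is limited to 1 decimal place (3 s.f.).
Carrying full precision, 30.951 × 1.4 = 43.3314 °C; 1.4 has 2 s.f., so the result keeps min(3, 2) = 2 s.f.
Rounded to 2 significant figures: 43 °C.

43 °C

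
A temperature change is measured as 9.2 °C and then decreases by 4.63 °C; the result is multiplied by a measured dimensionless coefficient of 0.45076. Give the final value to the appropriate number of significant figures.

9.2 °C − 4.63 °C = 4.57 °C; the difference is limited to 1 decimal place (2 s.f.).
Carrying full precision, 4.57 × 0.45076 = 2.0599732 °C; 0.45076 has 5 s.f., so the result keeps min(2, 5) = 2 s.f.
Rounded to 2 significant figures: 2.1 °C.

2.1 °C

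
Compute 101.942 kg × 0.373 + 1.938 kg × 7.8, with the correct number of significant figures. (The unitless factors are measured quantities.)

101.942 × 0.373 = 38.024366 → 38.0 kg (3 s.f., last digit at the 10^-1 place).
1.938 × 7.8 = 15.1164 → 15 kg (2 s.f., last digit at the 10^0 place).
Sum: 53.140766 kg; keep the coarser place, 10^0.
Result: 53 kg.

53 kg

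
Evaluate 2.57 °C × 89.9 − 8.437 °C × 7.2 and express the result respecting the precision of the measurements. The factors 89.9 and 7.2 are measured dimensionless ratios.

2.57 × 89.9 = 231.043 → 231 °C (3 s.f., last digit at the 10^0 place).
8.437 × 7.2 = 60.7464 → 61 °C (2 s.f., last digit at the 10^0 place).
Difference: 170.2966 °C; keep the coarser place, 10^0.
Result: 170. °C.

170. °C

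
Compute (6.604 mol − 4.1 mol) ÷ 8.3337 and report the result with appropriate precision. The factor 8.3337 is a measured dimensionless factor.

0.30 mol

6.604 mol − 4.1 mol = 2.504 mol; the difference is limited to 1 decimal place (2 s.f.).
Carrying full precision, 2.504 ÷ 8.3337 = 0.300466779462… mol; 8.3337 has 5 s.f., so the result keeps min(2, 5) = 2 s.f.
Rounded to 2 significant figures: 0.30 mol.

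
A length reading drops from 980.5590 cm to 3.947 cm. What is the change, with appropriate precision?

9.76612 × 10² cm

980.5590 cm − 3.947 cm = 976.6120 cm.
Addition/subtraction keeps the fewest decimal places: 980.5590 → 4 decimal places, 3.947 → 3 decimal places; limit is 3.
Rounded to 3 decimal places: 9.76612 × 10² cm.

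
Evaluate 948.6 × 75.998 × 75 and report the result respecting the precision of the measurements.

948.6 × 75.998 × 75 = 5406877.71
Multiplication/division keeps the fewest significant figures: 948.6 → 4 s.f., 75.998 → 5 s.f., 75 → 2 s.f.; limit is 2.
Rounded to 2 significant figures: 5.4 × 10^6.

5.4 × 10^6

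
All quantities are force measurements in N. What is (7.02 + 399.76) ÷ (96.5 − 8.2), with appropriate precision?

7.02 + 399.76 = 406.78, limited to 2 d.p. → 5 s.f.; 96.5 − 8.2 = 88.3, limited to 1 d.p. → 3 s.f.
Carrying full precision, 406.78 ÷ 88.3 = 4.60679501699…; keep min(5, 3) = 3 s.f.
Rounded to 3 significant figures: 4.61.

4.61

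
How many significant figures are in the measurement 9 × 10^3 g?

1

9 × 10^3: in scientific notation every digit of the coefficient is significant.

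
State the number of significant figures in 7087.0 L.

5

7087.0: trailing zeros after a decimal point are significant; zeros between nonzero digits are significant.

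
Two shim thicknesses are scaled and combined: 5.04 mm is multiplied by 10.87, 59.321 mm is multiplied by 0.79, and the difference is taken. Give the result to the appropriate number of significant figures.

5.04 × 10.87 = 54.7848 → 54.8 mm (3 s.f., last digit at the 10^-1 place).
59.321 × 0.79 = 46.86359 → 47 mm (2 s.f., last digit at the 10^0 place).
Difference: 7.92121 mm; keep the coarser place, 10^0.
Result: 8 mm.

8 mm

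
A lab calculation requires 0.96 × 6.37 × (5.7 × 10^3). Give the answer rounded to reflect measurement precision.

3.5 × 10^4

0.96 × 6.37 × (5.7 × 10^3) = 34856.64
Multiplication/division keeps the fewest significant figures: 0.96 → 2 s.f., 6.37 → 3 s.f., 5.7 × 10^3 → 2 s.f.; limit is 2.
Rounded to 2 significant figures: 3.5 × 10^4.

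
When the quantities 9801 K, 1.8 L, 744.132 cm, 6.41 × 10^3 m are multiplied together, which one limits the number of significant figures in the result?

1.8 L

9801 K → 4 s.f.; 1.8 L → 2 s.f.; 744.132 cm → 6 s.f.; 6.41 × 10^3 m → 3 s.f.
The fewest is 2 significant figures, from 1.8 L.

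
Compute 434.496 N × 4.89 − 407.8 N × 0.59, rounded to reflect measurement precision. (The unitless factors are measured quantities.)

434.496 × 4.89 = 2124.68544 → 2.12 × 10^3 N (3 s.f., last digit at the 10^1 place).
407.8 × 0.59 = 240.602 → 2.4 × 10^2 N (2 s.f., last digit at the 10^1 place).
Difference: 1884.08344 N; keep the coarser place, 10^1.
Result: 1.88 × 10^3 N.

1.88 × 10^3 N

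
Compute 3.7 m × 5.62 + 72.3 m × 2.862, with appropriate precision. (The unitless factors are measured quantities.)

228 m

3.7 × 5.62 = 20.794 → 21 m (2 s.f., last digit at the 10^0 place).
72.3 × 2.862 = 206.9226 → 207 m (3 s.f., last digit at the 10^0 place).
Sum: 227.7166 m; keep the coarser place, 10^0.
Result: 228 m.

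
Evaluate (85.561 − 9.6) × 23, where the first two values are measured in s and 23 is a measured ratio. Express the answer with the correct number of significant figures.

85.561 s − 9.6 s = 75.961 s; the difference is limited to 1 decimal place (3 s.f.).
Carrying full precision, 75.961 × 23 = 1747.103 s; 23 has 2 s.f., so the result keeps min(3, 2) = 2 s.f.
Rounded to 2 significant figures: 1.7 × 10^3 s.

1.7 × 10^3 s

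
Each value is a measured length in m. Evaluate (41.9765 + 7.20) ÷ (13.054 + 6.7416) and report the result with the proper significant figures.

41.9765 + 7.20 = 49.1765, limited to 2 d.p. → 4 s.f.; 13.054 + 6.7416 = 19.7956, limited to 3 d.p. → 5 s.f.
Carrying full precision, 49.1765 ÷ 19.7956 = 2.48421366364…; keep min(4, 5) = 4 s.f.
Rounded to 4 significant figures: 2.484.

2.484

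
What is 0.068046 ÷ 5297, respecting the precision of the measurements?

1.285 × 10⁻⁵

0.068046 ÷ 5297 = 0.0000128461393241…
Multiplication/division keeps the fewest significant figures: 0.068046 → 5 s.f., 5297 → 4 s.f.; limit is 4.
Rounded to 4 significant figures: 1.285 × 10⁻⁵.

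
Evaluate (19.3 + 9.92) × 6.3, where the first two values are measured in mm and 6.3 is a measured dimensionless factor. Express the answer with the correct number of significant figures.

1.8 × 10^2 mm

19.3 mm + 9.92 mm = 29.22 mm; the sum is limited to 1 decimal place (3 s.f.).
Carrying full precision, 29.22 × 6.3 = 184.086 mm; 6.3 has 2 s.f., so the result keeps min(3, 2) = 2 s.f.
Rounded to 2 significant figures: 1.8 × 10^2 mm.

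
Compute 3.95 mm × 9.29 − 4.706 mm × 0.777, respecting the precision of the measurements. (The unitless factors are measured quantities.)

3.95 × 9.29 = 36.6955 → 36.7 mm (3 s.f., last digit at the 10^-1 place).
4.706 × 0.777 = 3.656562 → 3.66 mm (3 s.f., last digit at the 10^-2 place).
Difference: 33.038938 mm; keep the coarser place, 10^-1.
Result: 33.0 mm.

33.0 mm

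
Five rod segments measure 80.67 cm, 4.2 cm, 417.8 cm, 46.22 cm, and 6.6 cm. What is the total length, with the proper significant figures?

555.5 cm

80.67 cm + 4.2 cm + 417.8 cm + 46.22 cm + 6.6 cm = 555.49 cm.
Addition/subtraction keeps the fewest decimal places: 80.67 → 2 decimal places, 4.2 → 1 decimal place, 417.8 → 1 decimal place, 46.22 → 2 decimal places, 6.6 → 1 decimal place; limit is 1.
Rounded to 1 decimal place: 555.5 cm.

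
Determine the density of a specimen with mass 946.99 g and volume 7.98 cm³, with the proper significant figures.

119 g/cm³

density = 946.99 g ÷ 7.98 cm³ = 118.670426065… g/cm³.
946.99 has 5 significant figures; 7.98 has 3.
Division/multiplication keeps the fewest: 3 significant figures.
Rounded: 119 g/cm³.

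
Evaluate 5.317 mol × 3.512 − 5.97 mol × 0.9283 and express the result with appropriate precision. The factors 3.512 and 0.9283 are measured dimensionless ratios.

13.13 mol

5.317 × 3.512 = 18.673304 → 18.67 mol (4 s.f., last digit at the 10^-2 place).
5.97 × 0.9283 = 5.541951 → 5.54 mol (3 s.f., last digit at the 10^-2 place).
Difference: 13.131353 mol; keep the coarser place, 10^-2.
Result: 13.13 mol.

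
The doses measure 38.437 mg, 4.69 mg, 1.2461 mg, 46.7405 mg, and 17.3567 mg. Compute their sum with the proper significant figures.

38.437 mg + 4.69 mg + 1.2461 mg + 46.7405 mg + 17.3567 mg = 108.4703 mg.
Addition/subtraction keeps the fewest decimal places: 38.437 → 3 decimal places, 4.69 → 2 decimal places, 1.2461 → 4 decimal places, 46.7405 → 4 decimal places, 17.3567 → 4 decimal places; limit is 2.
Rounded to 2 decimal places: 108.47 mg.

108.47 mg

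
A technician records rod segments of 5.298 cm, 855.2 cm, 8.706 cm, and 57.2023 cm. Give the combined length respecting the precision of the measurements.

5.298 cm + 855.2 cm + 8.706 cm + 57.2023 cm = 926.4063 cm.
Addition/subtraction keeps the fewest decimal places: 5.298 → 3 decimal places, 855.2 → 1 decimal place, 8.706 → 3 decimal places, 57.2023 → 4 decimal places; limit is 1.
Rounded to 1 decimal place: 926.4 cm.

926.4 cm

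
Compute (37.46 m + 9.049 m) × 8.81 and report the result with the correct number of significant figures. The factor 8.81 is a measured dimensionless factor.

410. m

37.46 m + 9.049 m = 46.509 m; the sum is limited to 2 decimal places (4 s.f.).
Carrying full precision, 46.509 × 8.81 = 409.74429 m; 8.81 has 3 s.f., so the result keeps min(4, 3) = 3 s.f.
Rounded to 3 significant figures: 410. m.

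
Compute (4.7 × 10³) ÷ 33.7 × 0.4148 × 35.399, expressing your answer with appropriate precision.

(4.7 × 10³) ÷ 33.7 × 0.4148 × 35.399 = 2047.84790623…
Multiplication/division keeps the fewest significant figures: 4.7 × 10³ → 2 s.f., 33.7 → 3 s.f., 0.4148 → 4 s.f., 35.399 → 5 s.f.; limit is 2.
Rounded to 2 significant figures: 2.0 × 10³.

2.0 × 10³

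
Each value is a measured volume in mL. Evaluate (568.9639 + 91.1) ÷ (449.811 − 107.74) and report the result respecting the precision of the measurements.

1.930

568.9639 + 91.1 = 660.0639, limited to 1 d.p. → 4 s.f.; 449.811 − 107.74 = 342.071, limited to 2 d.p. → 5 s.f.
Carrying full precision, 660.0639 ÷ 342.071 = 1.92961081179…; keep min(4, 5) = 4 s.f.
Rounded to 4 significant figures: 1.930.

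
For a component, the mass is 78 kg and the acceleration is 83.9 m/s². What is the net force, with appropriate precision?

6.5 × 10³ N

net force = 78 kg × 83.9 m/s² = 6544.2 N.
78 has 2 significant figures; 83.9 has 3.
Division/multiplication keeps the fewest: 2 significant figures.
Rounded: 6.5 × 10³ N.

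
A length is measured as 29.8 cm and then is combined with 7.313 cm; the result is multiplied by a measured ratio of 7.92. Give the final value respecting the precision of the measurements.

29.8 cm + 7.313 cm = 37.113 cm; the sum is limited to 1 decimal place (3 s.f.).
Carrying full precision, 37.113 × 7.92 = 293.93496 cm; 7.92 has 3 s.f., so the result keeps min(3, 3) = 3 s.f.
Rounded to 3 significant figures: 294 cm.

294 cm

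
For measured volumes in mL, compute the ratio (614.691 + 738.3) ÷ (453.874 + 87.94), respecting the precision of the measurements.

614.691 + 738.3 = 1352.991, limited to 1 d.p. → 5 s.f.; 453.874 + 87.94 = 541.814, limited to 2 d.p. → 5 s.f.
Carrying full precision, 1352.991 ÷ 541.814 = 2.49715031358…; keep min(5, 5) = 5 s.f.
Rounded to 5 significant figures: 2.4972.

2.4972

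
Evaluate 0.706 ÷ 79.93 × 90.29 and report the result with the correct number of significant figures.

0.706 ÷ 79.93 × 90.29 = 0.797507068685…
Multiplication/division keeps the fewest significant figures: 0.706 → 3 s.f., 79.93 → 4 s.f., 90.29 → 4 s.f.; limit is 3.
Rounded to 3 significant figures: 0.798.

0.798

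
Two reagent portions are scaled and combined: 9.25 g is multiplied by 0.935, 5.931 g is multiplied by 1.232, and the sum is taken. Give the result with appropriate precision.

9.25 × 0.935 = 8.64875 → 8.65 g (3 s.f., last digit at the 10^-2 place).
5.931 × 1.232 = 7.306992 → 7.307 g (4 s.f., last digit at the 10^-3 place).
Sum: 15.955742 g; keep the coarser place, 10^-2.
Result: 15.96 g.

15.96 g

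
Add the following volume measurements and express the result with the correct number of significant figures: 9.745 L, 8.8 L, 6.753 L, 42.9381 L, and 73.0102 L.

9.745 L + 8.8 L + 6.753 L + 42.9381 L + 73.0102 L = 141.2463 L.
Addition/subtraction keeps the fewest decimal places: 9.745 → 3 decimal places, 8.8 → 1 decimal place, 6.753 → 3 decimal places, 42.9381 → 4 decimal places, 73.0102 → 4 decimal places; limit is 1.
Rounded to 1 decimal place: 141.2 L.

141.2 L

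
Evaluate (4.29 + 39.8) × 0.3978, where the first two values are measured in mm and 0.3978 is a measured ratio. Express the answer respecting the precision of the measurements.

4.29 mm + 39.8 mm = 44.09 mm; the sum is limited to 1 decimal place (3 s.f.).
Carrying full precision, 44.09 × 0.3978 = 17.539002 mm; 0.3978 has 4 s.f., so the result keeps min(3, 4) = 3 s.f.
Rounded to 3 significant figures: 17.5 mm.

17.5 mm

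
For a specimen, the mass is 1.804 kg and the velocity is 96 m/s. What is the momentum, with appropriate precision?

1.7 × 10^2 kg·m/s

momentum = 1.804 kg × 96 m/s = 173.184 kg·m/s.
1.804 has 4 significant figures; 96 has 2.
Division/multiplication keeps the fewest: 2 significant figures.
Rounded: 1.7 × 10^2 kg·m/s.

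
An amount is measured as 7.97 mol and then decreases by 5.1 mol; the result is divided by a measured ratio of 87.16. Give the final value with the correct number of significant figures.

7.97 mol − 5.1 mol = 2.87 mol; the difference is limited to 1 decimal place (2 s.f.).
Carrying full precision, 2.87 ÷ 87.16 = 0.0329279486003… mol; 87.16 has 4 s.f., so the result keeps min(2, 4) = 2 s.f.
Rounded to 2 significant figures: 0.033 mol.

0.033 mol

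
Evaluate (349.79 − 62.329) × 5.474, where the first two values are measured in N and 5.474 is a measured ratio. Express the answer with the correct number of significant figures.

349.79 N − 62.329 N = 287.461 N; the difference is limited to 2 decimal places (5 s.f.).
Carrying full precision, 287.461 × 5.474 = 1573.561514 N; 5.474 has 4 s.f., so the result keeps min(5, 4) = 4 s.f.
Rounded to 4 significant figures: 1574 N.

1574 N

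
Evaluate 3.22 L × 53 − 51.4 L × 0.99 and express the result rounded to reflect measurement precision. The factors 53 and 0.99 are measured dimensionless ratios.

1.2 × 10² L

3.22 × 53 = 170.66 → 1.7 × 10² L (2 s.f., last digit at the 10^1 place).
51.4 × 0.99 = 50.886 → 51 L (2 s.f., last digit at the 10^0 place).
Difference: 119.774 L; keep the coarser place, 10^1.
Result: 1.2 × 10² L.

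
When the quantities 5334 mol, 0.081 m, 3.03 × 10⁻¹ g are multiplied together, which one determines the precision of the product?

0.081 m

5334 mol → 4 s.f.; 0.081 m → 2 s.f.; 3.03 × 10⁻¹ g → 3 s.f.
The fewest is 2 significant figures, from 0.081 m.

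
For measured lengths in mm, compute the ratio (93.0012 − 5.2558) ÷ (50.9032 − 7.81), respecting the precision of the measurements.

93.0012 − 5.2558 = 87.7454, limited to 4 d.p. → 6 s.f.; 50.9032 − 7.81 = 43.0932, limited to 2 d.p. → 4 s.f.
Carrying full precision, 87.7454 ÷ 43.0932 = 2.03617740154…; keep min(6, 4) = 4 s.f.
Rounded to 4 significant figures: 2.036.

2.036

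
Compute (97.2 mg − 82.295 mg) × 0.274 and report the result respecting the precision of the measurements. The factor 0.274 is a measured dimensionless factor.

4.08 mg

97.2 mg − 82.295 mg = 14.905 mg; the difference is limited to 1 decimal place (3 s.f.).
Carrying full precision, 14.905 × 0.274 = 4.08397 mg; 0.274 has 3 s.f., so the result keeps min(3, 3) = 3 s.f.
Rounded to 3 significant figures: 4.08 mg.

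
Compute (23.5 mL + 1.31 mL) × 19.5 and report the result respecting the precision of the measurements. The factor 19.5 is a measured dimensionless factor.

23.5 mL + 1.31 mL = 24.81 mL; the sum is limited to 1 decimal place (3 s.f.).
Carrying full precision, 24.81 × 19.5 = 483.795 mL; 19.5 has 3 s.f., so the result keeps min(3, 3) = 3 s.f.
Rounded to 3 significant figures: 484 mL.

484 mL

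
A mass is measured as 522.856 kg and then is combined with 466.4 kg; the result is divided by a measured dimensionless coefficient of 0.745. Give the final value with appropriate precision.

522.856 kg + 466.4 kg = 989.256 kg; the sum is limited to 1 decimal place (4 s.f.).
Carrying full precision, 989.256 ÷ 0.745 = 1327.86040268… kg; 0.745 has 3 s.f., so the result keeps min(4, 3) = 3 s.f.
Rounded to 3 significant figures: 1.33 × 10^3 kg.

1.33 × 10^3 kg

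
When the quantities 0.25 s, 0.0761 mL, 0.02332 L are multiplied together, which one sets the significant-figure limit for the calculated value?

0.25 s

0.25 s → 2 s.f.; 0.0761 mL → 3 s.f.; 0.02332 L → 4 s.f.
The fewest is 2 significant figures, from 0.25 s.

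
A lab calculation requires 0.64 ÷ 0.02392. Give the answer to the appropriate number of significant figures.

27

0.64 ÷ 0.02392 = 26.7558528428…
Multiplication/division keeps the fewest significant figures: 0.64 → 2 s.f., 0.02392 → 4 s.f.; limit is 2.
Rounded to 2 significant figures: 27.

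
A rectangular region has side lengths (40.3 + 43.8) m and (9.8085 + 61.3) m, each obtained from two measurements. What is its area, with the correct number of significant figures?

5.98 × 10^3 m²

40.3 + 43.8 = 84.1, limited to 1 d.p. → 3 s.f.; 9.8085 + 61.3 = 71.1085, limited to 1 d.p. → 3 s.f.
Carrying full precision, 84.1 × 71.1085 = 5980.22485; keep min(3, 3) = 3 s.f.
Rounded to 3 significant figures: 5.98 × 10^3 m².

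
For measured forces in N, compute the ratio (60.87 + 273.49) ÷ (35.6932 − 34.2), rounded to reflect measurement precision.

60.87 + 273.49 = 334.36, limited to 2 d.p. → 5 s.f.; 35.6932 − 34.2 = 1.4932, limited to 1 d.p. → 2 s.f.
Carrying full precision, 334.36 ÷ 1.4932 = 223.92177873…; keep min(5, 2) = 2 s.f.
Rounded to 2 significant figures: 2.2 × 10^2.

2.2 × 10^2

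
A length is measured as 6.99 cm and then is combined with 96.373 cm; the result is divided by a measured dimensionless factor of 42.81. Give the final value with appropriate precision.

6.99 cm + 96.373 cm = 103.363 cm; the sum is limited to 2 decimal places (5 s.f.).
Carrying full precision, 103.363 ÷ 42.81 = 2.4144592385… cm; 42.81 has 4 s.f., so the result keeps min(5, 4) = 4 s.f.
Rounded to 4 significant figures: 2.414 cm.

2.414 cm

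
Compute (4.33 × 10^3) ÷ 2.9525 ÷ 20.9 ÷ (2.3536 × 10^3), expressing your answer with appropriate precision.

0.0298

(4.33 × 10^3) ÷ 2.9525 ÷ 20.9 ÷ (2.3536 × 10^3) = 0.0298139177201…
Multiplication/division keeps the fewest significant figures: 4.33 × 10^3 → 3 s.f., 2.9525 → 5 s.f., 20.9 → 3 s.f., 2.3536 × 10^3 → 5 s.f.; limit is 3.
Rounded to 3 significant figures: 0.0298.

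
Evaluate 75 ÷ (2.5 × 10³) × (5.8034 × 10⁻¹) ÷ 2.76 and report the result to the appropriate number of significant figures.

0.0063

75 ÷ (2.5 × 10³) × (5.8034 × 10⁻¹) ÷ 2.76 = 0.00630804347826…
Multiplication/division keeps the fewest significant figures: 75 → 2 s.f., 2.5 × 10³ → 2 s.f., 5.8034 × 10⁻¹ → 5 s.f., 2.76 → 3 s.f.; limit is 2.
Rounded to 2 significant figures: 0.0063.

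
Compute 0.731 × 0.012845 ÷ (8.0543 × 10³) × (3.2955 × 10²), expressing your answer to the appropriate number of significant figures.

3.84 × 10⁻⁴

0.731 × 0.012845 ÷ (8.0543 × 10³) × (3.2955 × 10²) = 0.000384189065127…
Multiplication/division keeps the fewest significant figures: 0.731 → 3 s.f., 0.012845 → 5 s.f., 8.0543 × 10³ → 5 s.f., 3.2955 × 10² → 5 s.f.; limit is 3.
Rounded to 3 significant figures: 3.84 × 10⁻⁴.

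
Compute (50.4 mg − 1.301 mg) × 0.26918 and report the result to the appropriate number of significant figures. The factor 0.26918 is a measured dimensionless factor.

50.4 mg − 1.301 mg = 49.099 mg; the difference is limited to 1 decimal place (3 s.f.).
Carrying full precision, 49.099 × 0.26918 = 13.21646882 mg; 0.26918 has 5 s.f., so the result keeps min(3, 5) = 3 s.f.
Rounded to 3 significant figures: 13.2 mg.

13.2 mg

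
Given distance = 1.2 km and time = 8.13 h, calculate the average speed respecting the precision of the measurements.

average speed = 1.2 km ÷ 8.13 h = 0.147601476015… km/h.
1.2 has 2 significant figures; 8.13 has 3.
Division/multiplication keeps the fewest: 2 significant figures.
Rounded: 0.15 km/h.

0.15 km/h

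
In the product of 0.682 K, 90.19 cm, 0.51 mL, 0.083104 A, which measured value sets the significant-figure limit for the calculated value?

0.682 K → 3 s.f.; 90.19 cm → 4 s.f.; 0.51 mL → 2 s.f.; 0.083104 A → 5 s.f.
The fewest is 2 significant figures, from 0.51 mL.

0.51 mL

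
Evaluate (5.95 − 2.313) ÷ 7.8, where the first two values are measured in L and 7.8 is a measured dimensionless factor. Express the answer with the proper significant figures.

4.7 × 10⁻¹ L

5.95 L − 2.313 L = 3.637 L; the difference is limited to 2 decimal places (3 s.f.).
Carrying full precision, 3.637 ÷ 7.8 = 0.466282051282… L; 7.8 has 2 s.f., so the result keeps min(3, 2) = 2 s.f.
Rounded to 2 significant figures: 4.7 × 10⁻¹ L.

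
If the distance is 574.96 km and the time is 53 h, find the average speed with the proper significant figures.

11 km/h

average speed = 574.96 km ÷ 53 h = 10.8483018868… km/h.
574.96 has 5 significant figures; 53 has 2.
Division/multiplication keeps the fewest: 2 significant figures.
Rounded: 11 km/h.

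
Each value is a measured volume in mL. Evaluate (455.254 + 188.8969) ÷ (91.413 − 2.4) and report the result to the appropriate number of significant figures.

7.24

455.254 + 188.8969 = 644.1509, limited to 3 d.p. → 6 s.f.; 91.413 − 2.4 = 89.013, limited to 1 d.p. → 3 s.f.
Carrying full precision, 644.1509 ÷ 89.013 = 7.23659353128…; keep min(6, 3) = 3 s.f.
Rounded to 3 significant figures: 7.24.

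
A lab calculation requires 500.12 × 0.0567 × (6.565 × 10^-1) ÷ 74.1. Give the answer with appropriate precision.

0.251

500.12 × 0.0567 × (6.565 × 10^-1) ÷ 74.1 = 0.251231333684…
Multiplication/division keeps the fewest significant figures: 500.12 → 5 s.f., 0.0567 → 3 s.f., 6.565 × 10^-1 → 4 s.f., 74.1 → 3 s.f.; limit is 3.
Rounded to 3 significant figures: 0.251.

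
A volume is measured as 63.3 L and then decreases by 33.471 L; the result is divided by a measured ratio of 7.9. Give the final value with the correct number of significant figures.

63.3 L − 33.471 L = 29.829 L; the difference is limited to 1 decimal place (3 s.f.).
Carrying full precision, 29.829 ÷ 7.9 = 3.77582278481… L; 7.9 has 2 s.f., so the result keeps min(3, 2) = 2 s.f.
Rounded to 2 significant figures: 3.8 L.

3.8 L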